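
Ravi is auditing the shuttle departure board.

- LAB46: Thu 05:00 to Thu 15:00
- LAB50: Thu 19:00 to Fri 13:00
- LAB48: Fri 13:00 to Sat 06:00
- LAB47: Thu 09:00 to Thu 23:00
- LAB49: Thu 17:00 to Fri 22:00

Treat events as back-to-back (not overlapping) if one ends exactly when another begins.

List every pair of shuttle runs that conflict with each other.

LAB46 & LAB47, LAB47 & LAB49, LAB47 & LAB50, LAB48 & LAB49, LAB49 & LAB50

Sorted by start: LAB46, LAB47, LAB49, LAB50, LAB48.
LAB47 starts before LAB46 ends → LAB46 and LAB47 overlap.
LAB49 starts after LAB46 ends — done with LAB46.
LAB49 starts before LAB47 ends → LAB47 and LAB49 overlap.
LAB50 starts before LAB47 ends → LAB47 and LAB50 overlap.
LAB48 starts after LAB47 ends.
LAB50 starts before LAB49 ends → LAB49 and LAB50 overlap.
LAB48 starts before LAB49 ends → LAB49 and LAB48 overlap.
LAB48 starts exactly when LAB50 ends (back-to-back, no overlap).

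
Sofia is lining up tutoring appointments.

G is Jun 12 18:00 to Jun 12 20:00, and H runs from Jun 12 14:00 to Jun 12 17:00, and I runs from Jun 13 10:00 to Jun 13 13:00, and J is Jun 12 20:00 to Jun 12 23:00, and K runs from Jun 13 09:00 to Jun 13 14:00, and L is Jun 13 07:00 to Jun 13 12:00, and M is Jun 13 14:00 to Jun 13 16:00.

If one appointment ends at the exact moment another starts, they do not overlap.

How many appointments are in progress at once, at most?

3

Sort all start/end points and keep a running count:
Jun 12 14:00 start H → 1
Jun 12 17:00 end H → 0
Jun 12 18:00 start G → 1
Jun 12 20:00 end G → 0
Jun 12 20:00 start J → 1
Jun 12 23:00 end J → 0
Jun 13 07:00 start L → 1
Jun 13 09:00 start K → 2
Jun 13 10:00 start I → 3
Jun 13 12:00 end L → 2
Jun 13 13:00 end I → 1
Jun 13 14:00 end K → 0
Jun 13 14:00 start M → 1
Jun 13 16:00 end M → 0
Peak is 3, at Jun 13 10:00 (I, K, L).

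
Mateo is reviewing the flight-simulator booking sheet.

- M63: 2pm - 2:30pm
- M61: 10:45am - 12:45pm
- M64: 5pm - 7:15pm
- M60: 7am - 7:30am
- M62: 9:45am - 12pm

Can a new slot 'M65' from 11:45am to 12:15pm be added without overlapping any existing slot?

M60: ends 7:30am at or before M65 starts 11:45am → clear.
M62: starts 9:45am before M65 ends 12:15pm, and ends 12pm after M65 starts 11:45am → overlap.
M61: starts 10:45am before M65 ends 12:15pm, and ends 12:45pm after M65 starts 11:45am → overlap.
M63: starts 2pm at or after M65 ends 12:15pm → clear.
M64: starts 5pm at or after M65 ends 12:15pm → clear.
M65 overlaps M61, M62.

No — it overlaps M61, M62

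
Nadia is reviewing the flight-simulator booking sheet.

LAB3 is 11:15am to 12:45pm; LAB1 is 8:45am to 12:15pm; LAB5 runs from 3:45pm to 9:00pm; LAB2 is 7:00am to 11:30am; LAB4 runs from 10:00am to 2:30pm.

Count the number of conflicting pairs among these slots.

Two intervals overlap when each starts before the other ends.
Sorted by start: LAB2, LAB1, LAB4, LAB3, LAB5.
LAB1 starts before LAB2 ends → LAB2 and LAB1 overlap.
LAB4 starts before LAB2 ends → LAB2 and LAB4 overlap.
LAB3 starts before LAB2 ends → LAB2 and LAB3 overlap.
LAB5 starts after LAB2 ends.
LAB4 starts before LAB1 ends → LAB1 and LAB4 overlap.
LAB3 starts before LAB1 ends → LAB1 and LAB3 overlap.
LAB5 starts after LAB1 ends.
LAB3 starts before LAB4 ends → LAB4 and LAB3 overlap.
LAB5 starts after LAB4 ends.
LAB5 starts after LAB3 ends.
Overlapping pairs: LAB1 & LAB2, LAB1 & LAB3, LAB1 & LAB4, LAB2 & LAB3, LAB2 & LAB4, LAB3 & LAB4 — 6 in total.

6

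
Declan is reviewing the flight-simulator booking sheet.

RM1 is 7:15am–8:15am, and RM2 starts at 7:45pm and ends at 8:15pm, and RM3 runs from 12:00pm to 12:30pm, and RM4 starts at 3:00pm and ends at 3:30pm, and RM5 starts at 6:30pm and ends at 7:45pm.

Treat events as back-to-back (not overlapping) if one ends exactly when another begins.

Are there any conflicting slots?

No

Sorted by start: RM1, RM3, RM4, RM5, RM2.
RM3 starts after RM1 ends; RM1 is clear from here.
RM4 starts after RM3 ends; RM3 is clear from here.
RM5 starts after RM4 ends; RM4 is clear from here.
RM2 starts exactly when RM5 ends (back-to-back, no overlap).
Every pair is clear; the schedule has no overlaps.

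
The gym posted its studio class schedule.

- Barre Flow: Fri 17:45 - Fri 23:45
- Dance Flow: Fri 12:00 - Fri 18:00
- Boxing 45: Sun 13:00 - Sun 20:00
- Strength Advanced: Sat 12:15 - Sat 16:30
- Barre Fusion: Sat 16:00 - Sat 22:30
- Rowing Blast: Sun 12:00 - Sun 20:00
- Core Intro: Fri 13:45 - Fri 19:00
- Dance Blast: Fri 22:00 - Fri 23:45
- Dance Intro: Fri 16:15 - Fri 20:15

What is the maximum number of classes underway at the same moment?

4

Walk through starts and ends in time order (an end at T is processed before a start at T):
Fri 12:00 start Dance Flow → 1
Fri 13:45 start Core Intro → 2
Fri 16:15 start Dance Intro → 3
Fri 17:45 start Barre Flow → 4
Fri 18:00 end Dance Flow → 3
Fri 19:00 end Core Intro → 2
Fri 20:15 end Dance Intro → 1
Fri 22:00 start Dance Blast → 2
Fri 23:45 end Barre Flow → 1
Fri 23:45 end Dance Blast → 0
Sat 12:15 start Strength Advanced → 1
Sat 16:00 start Barre Fusion → 2
Sat 16:30 end Strength Advanced → 1
Sat 22:30 end Barre Fusion → 0
Sun 12:00 start Rowing Blast → 1
Sun 13:00 start Boxing 45 → 2
Sun 20:00 end Boxing 45 → 1
Sun 20:00 end Rowing Blast → 0
Peak is 4, at Fri 17:45 (Barre Flow, Core Intro, Dance Flow, Dance Intro).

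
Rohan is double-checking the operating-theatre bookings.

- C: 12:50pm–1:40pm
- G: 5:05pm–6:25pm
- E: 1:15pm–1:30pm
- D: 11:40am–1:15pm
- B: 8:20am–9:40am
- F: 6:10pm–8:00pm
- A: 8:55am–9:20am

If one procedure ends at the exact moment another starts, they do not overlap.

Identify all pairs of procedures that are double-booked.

A & B, C & D, C & E, F & G

Sorted by start: B, A, D, C, E, G, F.
A starts before B ends → B and A overlap.
D starts after B ends; B is clear from here.
D starts after A ends; A is clear from here.
C starts before D ends → D and C overlap.
E starts exactly when D ends (back-to-back, no overlap); D is clear from here.
E starts before C ends → C and E overlap.
G starts after C ends; C is clear from here.
G starts after E ends; E is clear from here.
F starts before G ends → G and F overlap.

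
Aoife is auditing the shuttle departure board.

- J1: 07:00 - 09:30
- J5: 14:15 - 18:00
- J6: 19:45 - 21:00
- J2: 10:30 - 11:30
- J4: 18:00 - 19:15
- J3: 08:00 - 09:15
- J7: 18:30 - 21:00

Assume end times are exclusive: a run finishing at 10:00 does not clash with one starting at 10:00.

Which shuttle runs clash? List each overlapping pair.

J1 & J3, J4 & J7, J6 & J7

Sorted by start: J1, J3, J2, J5, J4, J7, J6.
J3 starts before J1 ends → J1 and J3 overlap.
J2 starts after J1 ends; J1 is clear from here.
J2 starts after J3 ends; J3 is clear from here.
J5 starts after J2 ends; J2 is clear from here.
J4 starts exactly when J5 ends (back-to-back, no overlap); J5 is clear from here.
J7 starts before J4 ends → J4 and J7 overlap.
J6 starts after J4 ends.
J6 starts before J7 ends → J7 and J6 overlap.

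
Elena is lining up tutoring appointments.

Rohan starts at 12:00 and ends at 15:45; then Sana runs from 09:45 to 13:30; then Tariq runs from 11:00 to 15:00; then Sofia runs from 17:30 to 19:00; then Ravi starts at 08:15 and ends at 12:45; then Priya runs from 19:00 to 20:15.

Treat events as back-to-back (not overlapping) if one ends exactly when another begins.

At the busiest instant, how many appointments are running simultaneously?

Sweep the timeline, counting +1 at each start and −1 at each end (ends before starts at a tie):
08:15 start Ravi → 1
09:45 start Sana → 2
11:00 start Tariq → 3
12:00 start Rohan → 4
12:45 end Ravi → 3
13:30 end Sana → 2
15:00 end Tariq → 1
15:45 end Rohan → 0
17:30 start Sofia → 1
19:00 end Sofia → 0
19:00 start Priya → 1
20:15 end Priya → 0
Peak is 4, at 12:00 (Ravi, Rohan, Sana, Tariq).

4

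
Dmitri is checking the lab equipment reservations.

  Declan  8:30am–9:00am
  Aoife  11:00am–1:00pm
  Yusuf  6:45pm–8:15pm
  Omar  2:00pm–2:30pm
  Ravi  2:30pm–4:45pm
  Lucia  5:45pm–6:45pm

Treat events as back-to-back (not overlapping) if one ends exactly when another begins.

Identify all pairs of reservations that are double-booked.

no overlapping pairs

Sorted by start: Declan, Aoife, Omar, Ravi, Lucia, Yusuf.
Aoife starts after Declan ends; Declan is clear from here.
Omar starts after Aoife ends; Aoife is clear from here.
Ravi starts exactly when Omar ends (back-to-back, no overlap); Omar is clear from here.
Lucia starts after Ravi ends; Ravi is clear from here.
Yusuf starts exactly when Lucia ends (back-to-back, no overlap).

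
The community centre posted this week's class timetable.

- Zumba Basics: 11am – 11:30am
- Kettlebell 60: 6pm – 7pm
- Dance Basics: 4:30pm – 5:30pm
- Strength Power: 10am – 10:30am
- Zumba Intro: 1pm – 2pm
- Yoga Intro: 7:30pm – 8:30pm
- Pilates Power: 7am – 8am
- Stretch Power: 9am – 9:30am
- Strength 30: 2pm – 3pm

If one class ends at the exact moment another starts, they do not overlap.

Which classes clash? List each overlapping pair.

none

Sorted by start: Pilates Power, Stretch Power, Strength Power, Zumba Basics, Zumba Intro, Strength 30, Dance Basics, Kettlebell 60, Yoga Intro.
Stretch Power starts after Pilates Power ends; Pilates Power is clear from here.
Strength Power starts after Stretch Power ends; Stretch Power is clear from here.
Zumba Basics starts after Strength Power ends; Strength Power is clear from here.
Zumba Intro starts after Zumba Basics ends; Zumba Basics is clear from here.
Strength 30 starts exactly when Zumba Intro ends (back-to-back, no overlap); Zumba Intro is clear from here.
Dance Basics starts after Strength 30 ends; Strength 30 is clear from here.
Kettlebell 60 starts after Dance Basics ends; Dance Basics is clear from here.
Yoga Intro starts after Kettlebell 60 ends.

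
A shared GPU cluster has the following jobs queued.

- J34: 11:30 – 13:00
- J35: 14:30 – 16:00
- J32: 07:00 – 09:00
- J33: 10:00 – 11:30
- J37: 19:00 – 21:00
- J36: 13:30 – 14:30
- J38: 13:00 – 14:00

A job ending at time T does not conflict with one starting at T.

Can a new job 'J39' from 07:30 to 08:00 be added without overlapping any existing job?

J32: starts 07:00 before J39 ends 08:00, and ends 09:00 after J39 starts 07:30 → overlap.
J33: starts 10:00 at or after J39 ends 08:00 → clear.
J34: starts 11:30 at or after J39 ends 08:00 → clear.
J38: starts 13:00 at or after J39 ends 08:00 → clear.
J36: starts 13:30 at or after J39 ends 08:00 → clear.
J35: starts 14:30 at or after J39 ends 08:00 → clear.
J37: starts 19:00 at or after J39 ends 08:00 → clear.
J39 overlaps J32.

No — it overlaps J32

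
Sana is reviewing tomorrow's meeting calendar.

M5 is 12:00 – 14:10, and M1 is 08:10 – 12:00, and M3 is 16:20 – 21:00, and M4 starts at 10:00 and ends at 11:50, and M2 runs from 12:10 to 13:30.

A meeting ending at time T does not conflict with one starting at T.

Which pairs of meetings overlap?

M1 & M4, M2 & M5

Sorted by start: M1, M4, M5, M2, M3.
M4 starts before M1 ends → M1 and M4 overlap.
M5 starts exactly when M1 ends (back-to-back, no overlap), so nothing later overlaps M1 either.
M5 starts after M4 ends, so nothing later overlaps M4 either.
M2 starts before M5 ends → M5 and M2 overlap.
M3 starts after M5 ends.
M3 starts after M2 ends.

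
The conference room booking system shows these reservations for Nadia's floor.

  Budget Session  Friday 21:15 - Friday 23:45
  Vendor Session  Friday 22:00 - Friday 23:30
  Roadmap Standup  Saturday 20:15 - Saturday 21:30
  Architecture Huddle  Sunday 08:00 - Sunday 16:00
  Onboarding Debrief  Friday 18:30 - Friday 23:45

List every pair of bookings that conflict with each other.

Budget Session & Onboarding Debrief, Budget Session & Vendor Session, Onboarding Debrief & Vendor Session

Sorted by start: Onboarding Debrief, Budget Session, Vendor Session, Roadmap Standup, Architecture Huddle.
Budget Session starts before Onboarding Debrief ends → Onboarding Debrief and Budget Session overlap.
Vendor Session starts before Onboarding Debrief ends → Onboarding Debrief and Vendor Session overlap.
Roadmap Standup starts after Onboarding Debrief ends — done with Onboarding Debrief.
Vendor Session starts before Budget Session ends → Budget Session and Vendor Session overlap.
Roadmap Standup starts after Budget Session ends — done with Budget Session.
Roadmap Standup starts after Vendor Session ends — done with Vendor Session.
Architecture Huddle starts after Roadmap Standup ends.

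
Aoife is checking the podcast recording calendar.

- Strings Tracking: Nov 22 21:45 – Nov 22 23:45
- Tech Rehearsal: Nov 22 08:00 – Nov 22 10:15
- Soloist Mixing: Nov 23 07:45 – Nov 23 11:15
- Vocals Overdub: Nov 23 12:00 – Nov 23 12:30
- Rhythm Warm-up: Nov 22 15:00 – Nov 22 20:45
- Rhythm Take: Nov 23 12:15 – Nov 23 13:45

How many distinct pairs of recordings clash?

1

Sorted by start: Tech Rehearsal, Rhythm Warm-up, Strings Tracking, Soloist Mixing, Vocals Overdub, Rhythm Take.
Rhythm Warm-up starts after Tech Rehearsal ends — done with Tech Rehearsal.
Strings Tracking starts after Rhythm Warm-up ends — done with Rhythm Warm-up.
Soloist Mixing starts after Strings Tracking ends — done with Strings Tracking.
Vocals Overdub starts after Soloist Mixing ends — done with Soloist Mixing.
Rhythm Take starts before Vocals Overdub ends → Vocals Overdub and Rhythm Take overlap.
Overlapping pairs: Rhythm Take & Vocals Overdub — 1 in total.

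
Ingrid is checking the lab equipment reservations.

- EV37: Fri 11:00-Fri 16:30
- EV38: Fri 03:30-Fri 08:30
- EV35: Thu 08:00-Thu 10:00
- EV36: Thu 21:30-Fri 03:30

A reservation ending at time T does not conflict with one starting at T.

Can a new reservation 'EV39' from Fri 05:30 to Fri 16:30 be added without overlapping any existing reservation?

EV35: ends Thu 10:00 at or before EV39 starts Fri 05:30 → clear.
EV36: ends Fri 03:30 at or before EV39 starts Fri 05:30 → clear.
EV38: starts Fri 03:30 before EV39 ends Fri 16:30, and ends Fri 08:30 after EV39 starts Fri 05:30 → overlap.
EV37: starts Fri 11:00 before EV39 ends Fri 16:30, and ends Fri 16:30 after EV39 starts Fri 05:30 → overlap.
EV39 overlaps EV37, EV38.

No — it overlaps EV37, EV38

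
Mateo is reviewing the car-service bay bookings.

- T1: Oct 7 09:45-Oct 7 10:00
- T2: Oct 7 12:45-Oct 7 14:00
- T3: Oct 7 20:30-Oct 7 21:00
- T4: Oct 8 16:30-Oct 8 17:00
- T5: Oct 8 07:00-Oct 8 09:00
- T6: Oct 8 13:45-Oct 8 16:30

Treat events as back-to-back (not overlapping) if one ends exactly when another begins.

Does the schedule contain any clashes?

No

Check each pair: they overlap iff neither finishes before the other starts.
Sorted by start: T1, T2, T3, T5, T6, T4.
T2 starts after T1 ends — done with T1.
T3 starts after T2 ends — done with T2.
T5 starts after T3 ends — done with T3.
T6 starts after T5 ends — done with T5.
T4 starts exactly when T6 ends (back-to-back, no overlap).
Every pair is clear; the schedule has no overlaps.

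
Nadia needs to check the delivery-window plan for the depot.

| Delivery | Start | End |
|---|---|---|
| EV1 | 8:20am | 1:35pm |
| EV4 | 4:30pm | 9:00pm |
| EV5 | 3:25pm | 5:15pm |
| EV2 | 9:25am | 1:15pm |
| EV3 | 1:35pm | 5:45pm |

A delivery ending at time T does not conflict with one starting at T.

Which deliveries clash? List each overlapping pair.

Sorted by start: EV1, EV2, EV3, EV5, EV4.
EV2 starts before EV1 ends → EV1 and EV2 overlap.
EV3 starts exactly when EV1 ends (back-to-back, no overlap), so EV1 has no further overlaps.
EV3 starts after EV2 ends, so EV2 has no further overlaps.
EV5 starts before EV3 ends → EV3 and EV5 overlap.
EV4 starts before EV3 ends → EV3 and EV4 overlap.
EV4 starts before EV5 ends → EV5 and EV4 overlap.

EV1 & EV2, EV3 & EV4, EV3 & EV5, EV4 & EV5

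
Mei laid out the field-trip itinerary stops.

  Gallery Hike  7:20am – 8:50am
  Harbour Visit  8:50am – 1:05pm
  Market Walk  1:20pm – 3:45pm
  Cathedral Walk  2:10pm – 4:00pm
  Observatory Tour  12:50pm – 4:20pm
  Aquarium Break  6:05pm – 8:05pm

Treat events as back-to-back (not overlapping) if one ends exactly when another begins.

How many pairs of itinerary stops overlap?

Sorted by start: Gallery Hike, Harbour Visit, Observatory Tour, Market Walk, Cathedral Walk, Aquarium Break.
Harbour Visit starts exactly when Gallery Hike ends (back-to-back, no overlap), so Gallery Hike has no further overlaps.
Observatory Tour starts before Harbour Visit ends → Harbour Visit and Observatory Tour overlap.
Market Walk starts after Harbour Visit ends, so Harbour Visit has no further overlaps.
Market Walk starts before Observatory Tour ends → Observatory Tour and Market Walk overlap.
Cathedral Walk starts before Observatory Tour ends → Observatory Tour and Cathedral Walk overlap.
Aquarium Break starts after Observatory Tour ends.
Cathedral Walk starts before Market Walk ends → Market Walk and Cathedral Walk overlap.
Aquarium Break starts after Market Walk ends.
Aquarium Break starts after Cathedral Walk ends.
Overlapping pairs: Cathedral Walk & Market Walk, Cathedral Walk & Observatory Tour, Harbour Visit & Observatory Tour, Market Walk & Observatory Tour — 4 in total.

4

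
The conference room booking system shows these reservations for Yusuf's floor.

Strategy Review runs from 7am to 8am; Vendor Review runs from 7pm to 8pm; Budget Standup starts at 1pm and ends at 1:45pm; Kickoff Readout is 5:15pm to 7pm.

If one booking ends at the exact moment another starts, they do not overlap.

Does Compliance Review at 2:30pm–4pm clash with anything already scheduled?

Strategy Review: ends 8am at or before Compliance Review starts 2:30pm → clear.
Budget Standup: ends 1:45pm at or before Compliance Review starts 2:30pm → clear.
Kickoff Readout: starts 5:15pm at or after Compliance Review ends 4pm → clear.
Vendor Review: starts 7pm at or after Compliance Review ends 4pm → clear.

No — it doesn't clash with anything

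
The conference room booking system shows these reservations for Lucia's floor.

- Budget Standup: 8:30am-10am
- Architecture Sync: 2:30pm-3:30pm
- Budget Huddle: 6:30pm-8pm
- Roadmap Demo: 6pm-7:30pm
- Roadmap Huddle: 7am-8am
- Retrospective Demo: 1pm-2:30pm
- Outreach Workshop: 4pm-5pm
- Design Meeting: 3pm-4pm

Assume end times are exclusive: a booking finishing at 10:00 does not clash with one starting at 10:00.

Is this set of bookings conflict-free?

No

Sorted by start: Roadmap Huddle, Budget Standup, Retrospective Demo, Architecture Sync, Design Meeting, Outreach Workshop, Roadmap Demo, Budget Huddle.
Budget Standup starts after Roadmap Huddle ends, so nothing later overlaps Roadmap Huddle either.
Retrospective Demo starts after Budget Standup ends, so nothing later overlaps Budget Standup either.
Architecture Sync starts exactly when Retrospective Demo ends (back-to-back, no overlap), so nothing later overlaps Retrospective Demo either.
Design Meeting starts before Architecture Sync ends → Architecture Sync and Design Meeting overlap.
That's a conflict, so the schedule is not conflict-free.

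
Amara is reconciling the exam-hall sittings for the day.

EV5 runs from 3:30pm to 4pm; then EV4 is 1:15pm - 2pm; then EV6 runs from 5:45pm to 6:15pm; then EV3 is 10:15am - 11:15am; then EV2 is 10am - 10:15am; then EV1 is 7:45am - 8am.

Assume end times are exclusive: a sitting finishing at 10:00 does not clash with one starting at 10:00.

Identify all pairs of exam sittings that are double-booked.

no overlapping pairs

Sorted by start: EV1, EV2, EV3, EV4, EV5, EV6.
EV2 starts after EV1 ends, so EV1 has no further overlaps.
EV3 starts exactly when EV2 ends (back-to-back, no overlap), so EV2 has no further overlaps.
EV4 starts after EV3 ends, so EV3 has no further overlaps.
EV5 starts after EV4 ends, so EV4 has no further overlaps.
EV6 starts after EV5 ends.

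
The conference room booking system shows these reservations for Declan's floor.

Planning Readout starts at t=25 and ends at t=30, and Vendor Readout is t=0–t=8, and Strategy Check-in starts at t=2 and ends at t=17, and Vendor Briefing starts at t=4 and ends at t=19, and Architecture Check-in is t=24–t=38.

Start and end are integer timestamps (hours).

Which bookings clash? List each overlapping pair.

Architecture Check-in & Planning Readout, Strategy Check-in & Vendor Briefing, Strategy Check-in & Vendor Readout, Vendor Briefing & Vendor Readout

Sorted by start: Vendor Readout, Strategy Check-in, Vendor Briefing, Architecture Check-in, Planning Readout.
Strategy Check-in starts before Vendor Readout ends → Vendor Readout and Strategy Check-in overlap.
Vendor Briefing starts before Vendor Readout ends → Vendor Readout and Vendor Briefing overlap.
Architecture Check-in starts after Vendor Readout ends, so Vendor Readout has no further overlaps.
Vendor Briefing starts before Strategy Check-in ends → Strategy Check-in and Vendor Briefing overlap.
Architecture Check-in starts after Strategy Check-in ends, so Strategy Check-in has no further overlaps.
Architecture Check-in starts after Vendor Briefing ends, so Vendor Briefing has no further overlaps.
Planning Readout starts before Architecture Check-in ends → Architecture Check-in and Planning Readout overlap.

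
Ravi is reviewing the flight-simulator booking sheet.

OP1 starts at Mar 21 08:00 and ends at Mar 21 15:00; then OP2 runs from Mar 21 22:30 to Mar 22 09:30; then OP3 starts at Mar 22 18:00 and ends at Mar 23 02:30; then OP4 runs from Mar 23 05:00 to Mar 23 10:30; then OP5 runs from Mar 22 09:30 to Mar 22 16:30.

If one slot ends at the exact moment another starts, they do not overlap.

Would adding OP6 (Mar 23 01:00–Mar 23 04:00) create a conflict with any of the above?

Yes — it overlaps OP3

OP1: ends Mar 21 15:00 at or before OP6 starts Mar 23 01:00 → clear.
OP2: ends Mar 22 09:30 at or before OP6 starts Mar 23 01:00 → clear.
OP5: ends Mar 22 16:30 at or before OP6 starts Mar 23 01:00 → clear.
OP3: starts Mar 22 18:00 before OP6 ends Mar 23 04:00, and ends Mar 23 02:30 after OP6 starts Mar 23 01:00 → overlap.
OP4: starts Mar 23 05:00 at or after OP6 ends Mar 23 04:00 → clear.
OP6 overlaps OP3.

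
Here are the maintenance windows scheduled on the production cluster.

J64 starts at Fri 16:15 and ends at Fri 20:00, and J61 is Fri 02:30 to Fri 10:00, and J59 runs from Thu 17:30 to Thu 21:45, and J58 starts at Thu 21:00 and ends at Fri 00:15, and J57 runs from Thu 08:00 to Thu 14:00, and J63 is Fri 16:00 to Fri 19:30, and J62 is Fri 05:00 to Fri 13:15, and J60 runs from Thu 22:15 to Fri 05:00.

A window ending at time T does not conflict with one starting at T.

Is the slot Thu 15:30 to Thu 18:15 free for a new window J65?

J57: ends Thu 14:00 at or before J65 starts Thu 15:30 → clear.
J59: starts Thu 17:30 before J65 ends Thu 18:15, and ends Thu 21:45 after J65 starts Thu 15:30 → overlap.
J58: starts Thu 21:00 at or after J65 ends Thu 18:15 → clear.
J60: starts Thu 22:15 at or after J65 ends Thu 18:15 → clear.
J61: starts Fri 02:30 at or after J65 ends Thu 18:15 → clear.
J62: starts Fri 05:00 at or after J65 ends Thu 18:15 → clear.
J63: starts Fri 16:00 at or after J65 ends Thu 18:15 → clear.
J64: starts Fri 16:15 at or after J65 ends Thu 18:15 → clear.
J65 overlaps J59.

No — it overlaps J59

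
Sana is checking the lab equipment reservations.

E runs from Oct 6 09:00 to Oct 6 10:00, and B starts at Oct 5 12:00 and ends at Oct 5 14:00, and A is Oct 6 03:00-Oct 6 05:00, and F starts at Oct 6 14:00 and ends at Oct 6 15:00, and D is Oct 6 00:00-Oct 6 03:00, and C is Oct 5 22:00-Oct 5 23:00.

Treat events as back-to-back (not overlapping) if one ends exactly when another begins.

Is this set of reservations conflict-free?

Yes

Sorted by start: B, C, D, A, E, F.
C starts after B ends — done with B.
D starts after C ends — done with C.
A starts exactly when D ends (back-to-back, no overlap) — done with D.
E starts after A ends — done with A.
F starts after E ends.
Every pair is clear; the schedule has no overlaps.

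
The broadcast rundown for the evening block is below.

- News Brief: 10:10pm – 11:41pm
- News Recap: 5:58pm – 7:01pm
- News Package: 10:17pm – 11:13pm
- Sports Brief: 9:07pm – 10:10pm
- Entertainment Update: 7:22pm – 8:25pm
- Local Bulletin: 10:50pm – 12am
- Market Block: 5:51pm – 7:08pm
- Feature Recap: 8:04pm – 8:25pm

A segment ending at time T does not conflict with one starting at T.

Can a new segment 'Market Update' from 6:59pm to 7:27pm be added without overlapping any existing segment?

Market Block: starts 5:51pm before Market Update ends 7:27pm, and ends 7:08pm after Market Update starts 6:59pm → overlap.
News Recap: starts 5:58pm before Market Update ends 7:27pm, and ends 7:01pm after Market Update starts 6:59pm → overlap.
Entertainment Update: starts 7:22pm before Market Update ends 7:27pm, and ends 8:25pm after Market Update starts 6:59pm → overlap.
Feature Recap: starts 8:04pm at or after Market Update ends 7:27pm → clear.
Sports Brief: starts 9:07pm at or after Market Update ends 7:27pm → clear.
News Brief: starts 10:10pm at or after Market Update ends 7:27pm → clear.
News Package: starts 10:17pm at or after Market Update ends 7:27pm → clear.
Local Bulletin: starts 10:50pm at or after Market Update ends 7:27pm → clear.
Market Update overlaps Market Block, News Recap, Entertainment Update.

No — it overlaps Entertainment Update, Market Block, News Recap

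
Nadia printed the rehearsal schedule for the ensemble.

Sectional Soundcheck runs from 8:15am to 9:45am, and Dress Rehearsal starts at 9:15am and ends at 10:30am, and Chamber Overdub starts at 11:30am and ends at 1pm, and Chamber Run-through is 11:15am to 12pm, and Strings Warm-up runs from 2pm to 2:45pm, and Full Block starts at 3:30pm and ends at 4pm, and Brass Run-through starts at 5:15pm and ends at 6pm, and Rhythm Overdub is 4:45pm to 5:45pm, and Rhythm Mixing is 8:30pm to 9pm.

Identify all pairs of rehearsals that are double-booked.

Sorted by start: Sectional Soundcheck, Dress Rehearsal, Chamber Run-through, Chamber Overdub, Strings Warm-up, Full Block, Rhythm Overdub, Brass Run-through, Rhythm Mixing.
Dress Rehearsal starts before Sectional Soundcheck ends → Sectional Soundcheck and Dress Rehearsal overlap.
Chamber Run-through starts after Sectional Soundcheck ends — done with Sectional Soundcheck.
Chamber Run-through starts after Dress Rehearsal ends — done with Dress Rehearsal.
Chamber Overdub starts before Chamber Run-through ends → Chamber Run-through and Chamber Overdub overlap.
Strings Warm-up starts after Chamber Run-through ends — done with Chamber Run-through.
Strings Warm-up starts after Chamber Overdub ends — done with Chamber Overdub.
Full Block starts after Strings Warm-up ends — done with Strings Warm-up.
Rhythm Overdub starts after Full Block ends — done with Full Block.
Brass Run-through starts before Rhythm Overdub ends → Rhythm Overdub and Brass Run-through overlap.
Rhythm Mixing starts after Rhythm Overdub ends.
Rhythm Mixing starts after Brass Run-through ends.

Brass Run-through & Rhythm Overdub, Chamber Overdub & Chamber Run-through, Dress Rehearsal & Sectional Soundcheck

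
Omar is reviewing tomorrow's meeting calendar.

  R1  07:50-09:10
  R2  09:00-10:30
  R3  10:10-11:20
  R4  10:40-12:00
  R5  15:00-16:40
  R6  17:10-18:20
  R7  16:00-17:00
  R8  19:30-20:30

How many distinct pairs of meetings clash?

Sorted by start: R1, R2, R3, R4, R5, R7, R6, R8.
R2 starts before R1 ends → R1 and R2 overlap.
R3 starts after R1 ends — done with R1.
R3 starts before R2 ends → R2 and R3 overlap.
R4 starts after R2 ends — done with R2.
R4 starts before R3 ends → R3 and R4 overlap.
R5 starts after R3 ends — done with R3.
R5 starts after R4 ends — done with R4.
R7 starts before R5 ends → R5 and R7 overlap.
R6 starts after R5 ends — done with R5.
R6 starts after R7 ends — done with R7.
R8 starts after R6 ends.
Overlapping pairs: R1 & R2, R2 & R3, R3 & R4, R5 & R7 — 4 in total.

4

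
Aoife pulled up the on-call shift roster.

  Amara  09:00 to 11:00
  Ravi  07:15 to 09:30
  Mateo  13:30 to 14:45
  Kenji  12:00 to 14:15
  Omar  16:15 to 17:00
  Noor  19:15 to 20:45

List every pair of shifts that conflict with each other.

Amara & Ravi, Kenji & Mateo

Sorted by start: Ravi, Amara, Kenji, Mateo, Omar, Noor.
Amara starts before Ravi ends → Ravi and Amara overlap.
Kenji starts after Ravi ends; Ravi is clear from here.
Kenji starts after Amara ends; Amara is clear from here.
Mateo starts before Kenji ends → Kenji and Mateo overlap.
Omar starts after Kenji ends; Kenji is clear from here.
Omar starts after Mateo ends; Mateo is clear from here.
Noor starts after Omar ends.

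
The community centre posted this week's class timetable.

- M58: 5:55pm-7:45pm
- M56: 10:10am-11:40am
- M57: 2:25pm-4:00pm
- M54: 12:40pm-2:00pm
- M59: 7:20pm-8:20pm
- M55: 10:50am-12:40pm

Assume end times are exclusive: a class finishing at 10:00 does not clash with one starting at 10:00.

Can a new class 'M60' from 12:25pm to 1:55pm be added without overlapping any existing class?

No — it overlaps M54, M55

M56: ends 11:40am at or before M60 starts 12:25pm → clear.
M55: starts 10:50am before M60 ends 1:55pm, and ends 12:40pm after M60 starts 12:25pm → overlap.
M54: starts 12:40pm before M60 ends 1:55pm, and ends 2:00pm after M60 starts 12:25pm → overlap.
M57: starts 2:25pm at or after M60 ends 1:55pm → clear.
M58: starts 5:55pm at or after M60 ends 1:55pm → clear.
M59: starts 7:20pm at or after M60 ends 1:55pm → clear.
M60 overlaps M54, M55.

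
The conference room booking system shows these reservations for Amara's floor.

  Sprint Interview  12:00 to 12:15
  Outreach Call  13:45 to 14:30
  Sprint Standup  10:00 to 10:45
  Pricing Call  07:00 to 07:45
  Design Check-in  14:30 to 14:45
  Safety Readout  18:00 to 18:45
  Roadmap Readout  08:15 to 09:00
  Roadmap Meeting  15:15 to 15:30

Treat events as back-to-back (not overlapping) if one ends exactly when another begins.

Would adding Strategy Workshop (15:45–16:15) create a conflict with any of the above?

Pricing Call: ends 07:45 at or before Strategy Workshop starts 15:45 → clear.
Roadmap Readout: ends 09:00 at or before Strategy Workshop starts 15:45 → clear.
Sprint Standup: ends 10:45 at or before Strategy Workshop starts 15:45 → clear.
Sprint Interview: ends 12:15 at or before Strategy Workshop starts 15:45 → clear.
Outreach Call: ends 14:30 at or before Strategy Workshop starts 15:45 → clear.
Design Check-in: ends 14:45 at or before Strategy Workshop starts 15:45 → clear.
Roadmap Meeting: ends 15:30 at or before Strategy Workshop starts 15:45 → clear.
Safety Readout: starts 18:00 at or after Strategy Workshop ends 16:15 → clear.

No — it doesn't clash with anything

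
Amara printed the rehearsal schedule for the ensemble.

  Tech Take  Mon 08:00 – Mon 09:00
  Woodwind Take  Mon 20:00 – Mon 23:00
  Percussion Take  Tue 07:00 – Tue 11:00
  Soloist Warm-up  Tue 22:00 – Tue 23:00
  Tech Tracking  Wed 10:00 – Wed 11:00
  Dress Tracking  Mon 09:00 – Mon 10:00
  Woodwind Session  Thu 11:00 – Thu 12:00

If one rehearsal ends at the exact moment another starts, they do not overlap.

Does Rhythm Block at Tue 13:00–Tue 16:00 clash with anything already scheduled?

Tech Take: ends Mon 09:00 at or before Rhythm Block starts Tue 13:00 → clear.
Dress Tracking: ends Mon 10:00 at or before Rhythm Block starts Tue 13:00 → clear.
Woodwind Take: ends Mon 23:00 at or before Rhythm Block starts Tue 13:00 → clear.
Percussion Take: ends Tue 11:00 at or before Rhythm Block starts Tue 13:00 → clear.
Soloist Warm-up: starts Tue 22:00 at or after Rhythm Block ends Tue 16:00 → clear.
Tech Tracking: starts Wed 10:00 at or after Rhythm Block ends Tue 16:00 → clear.
Woodwind Session: starts Thu 11:00 at or after Rhythm Block ends Tue 16:00 → clear.

No — it doesn't clash with anything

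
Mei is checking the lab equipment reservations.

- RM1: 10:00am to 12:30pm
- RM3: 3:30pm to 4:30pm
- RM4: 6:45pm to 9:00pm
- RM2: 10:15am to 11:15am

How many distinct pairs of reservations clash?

Sorted by start: RM1, RM2, RM3, RM4.
RM2 starts before RM1 ends → RM1 and RM2 overlap.
RM3 starts after RM1 ends, so nothing later overlaps RM1 either.
RM3 starts after RM2 ends, so nothing later overlaps RM2 either.
RM4 starts after RM3 ends.
Overlapping pairs: RM1 & RM2 — 1 in total.

1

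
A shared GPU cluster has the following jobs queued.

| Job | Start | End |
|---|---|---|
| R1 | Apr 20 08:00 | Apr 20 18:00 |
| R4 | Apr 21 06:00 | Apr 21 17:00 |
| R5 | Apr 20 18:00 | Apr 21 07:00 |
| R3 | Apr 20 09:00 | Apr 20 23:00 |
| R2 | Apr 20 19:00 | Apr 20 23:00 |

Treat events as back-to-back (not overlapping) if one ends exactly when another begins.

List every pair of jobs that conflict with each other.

R1 & R3, R2 & R3, R2 & R5, R3 & R5, R4 & R5

Sorted by start: R1, R3, R5, R2, R4.
R3 starts before R1 ends → R1 and R3 overlap.
R5 starts exactly when R1 ends (back-to-back, no overlap); R1 is clear from here.
R5 starts before R3 ends → R3 and R5 overlap.
R2 starts before R3 ends → R3 and R2 overlap.
R4 starts after R3 ends.
R2 starts before R5 ends → R5 and R2 overlap.
R4 starts before R5 ends → R5 and R4 overlap.
R4 starts after R2 ends.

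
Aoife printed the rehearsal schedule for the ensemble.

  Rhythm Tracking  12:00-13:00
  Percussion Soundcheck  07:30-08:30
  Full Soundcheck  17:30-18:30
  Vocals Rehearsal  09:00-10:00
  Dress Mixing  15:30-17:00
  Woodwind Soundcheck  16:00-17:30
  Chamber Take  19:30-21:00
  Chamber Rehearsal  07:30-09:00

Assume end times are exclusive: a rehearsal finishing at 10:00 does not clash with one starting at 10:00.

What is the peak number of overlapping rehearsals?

Sweep the timeline, counting +1 at each start and −1 at each end (ends before starts at a tie):
07:30 start Chamber Rehearsal → 1
07:30 start Percussion Soundcheck → 2
08:30 end Percussion Soundcheck → 1
09:00 end Chamber Rehearsal → 0
09:00 start Vocals Rehearsal → 1
10:00 end Vocals Rehearsal → 0
12:00 start Rhythm Tracking → 1
13:00 end Rhythm Tracking → 0
15:30 start Dress Mixing → 1
16:00 start Woodwind Soundcheck → 2
17:00 end Dress Mixing → 1
17:30 end Woodwind Soundcheck → 0
17:30 start Full Soundcheck → 1
18:30 end Full Soundcheck → 0
19:30 start Chamber Take → 1
21:00 end Chamber Take → 0
Peak is 2, at 07:30 (Chamber Rehearsal, Percussion Soundcheck).

2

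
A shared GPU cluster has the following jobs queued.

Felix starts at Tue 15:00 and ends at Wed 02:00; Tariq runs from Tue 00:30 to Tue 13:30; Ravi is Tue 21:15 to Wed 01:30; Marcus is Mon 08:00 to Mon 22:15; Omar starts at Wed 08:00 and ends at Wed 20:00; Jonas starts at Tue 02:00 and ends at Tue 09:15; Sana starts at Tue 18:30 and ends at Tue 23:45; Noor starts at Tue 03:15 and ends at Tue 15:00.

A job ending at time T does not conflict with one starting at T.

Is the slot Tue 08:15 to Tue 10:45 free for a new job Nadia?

Marcus: ends Mon 22:15 at or before Nadia starts Tue 08:15 → clear.
Tariq: starts Tue 00:30 before Nadia ends Tue 10:45, and ends Tue 13:30 after Nadia starts Tue 08:15 → overlap.
Jonas: starts Tue 02:00 before Nadia ends Tue 10:45, and ends Tue 09:15 after Nadia starts Tue 08:15 → overlap.
Noor: starts Tue 03:15 before Nadia ends Tue 10:45, and ends Tue 15:00 after Nadia starts Tue 08:15 → overlap.
Felix: starts Tue 15:00 at or after Nadia ends Tue 10:45 → clear.
Sana: starts Tue 18:30 at or after Nadia ends Tue 10:45 → clear.
Ravi: starts Tue 21:15 at or after Nadia ends Tue 10:45 → clear.
Omar: starts Wed 08:00 at or after Nadia ends Tue 10:45 → clear.
Nadia overlaps Tariq, Noor, Jonas.

No — it overlaps Jonas, Noor, Tariq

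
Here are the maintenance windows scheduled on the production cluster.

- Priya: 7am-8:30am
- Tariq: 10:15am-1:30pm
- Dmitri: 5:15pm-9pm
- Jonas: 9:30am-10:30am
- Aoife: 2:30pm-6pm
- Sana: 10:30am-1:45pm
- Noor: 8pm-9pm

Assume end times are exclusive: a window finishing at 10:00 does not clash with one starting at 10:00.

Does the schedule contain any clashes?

Yes

Sorted by start: Priya, Jonas, Tariq, Sana, Aoife, Dmitri, Noor.
Jonas starts after Priya ends, so Priya has no further overlaps.
Tariq starts before Jonas ends → Jonas and Tariq overlap.
That's a conflict, so the schedule is not conflict-free.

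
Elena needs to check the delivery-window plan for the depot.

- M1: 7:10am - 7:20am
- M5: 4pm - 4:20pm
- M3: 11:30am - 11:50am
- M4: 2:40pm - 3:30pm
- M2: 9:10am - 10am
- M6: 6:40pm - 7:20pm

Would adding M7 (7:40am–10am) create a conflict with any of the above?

Yes — it overlaps M2

M1: ends 7:20am at or before M7 starts 7:40am → clear.
M2: starts 9:10am before M7 ends 10am, and ends 10am after M7 starts 7:40am → overlap.
M3: starts 11:30am at or after M7 ends 10am → clear.
M4: starts 2:40pm at or after M7 ends 10am → clear.
M5: starts 4pm at or after M7 ends 10am → clear.
M6: starts 6:40pm at or after M7 ends 10am → clear.
M7 overlaps M2.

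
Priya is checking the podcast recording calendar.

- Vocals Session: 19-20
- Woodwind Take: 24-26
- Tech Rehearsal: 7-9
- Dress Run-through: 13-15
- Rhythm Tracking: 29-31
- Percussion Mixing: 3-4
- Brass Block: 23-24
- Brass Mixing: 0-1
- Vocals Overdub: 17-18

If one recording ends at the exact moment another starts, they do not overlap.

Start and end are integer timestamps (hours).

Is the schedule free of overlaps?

Sorted by start: Brass Mixing, Percussion Mixing, Tech Rehearsal, Dress Run-through, Vocals Overdub, Vocals Session, Brass Block, Woodwind Take, Rhythm Tracking.
Percussion Mixing starts after Brass Mixing ends, so Brass Mixing has no further overlaps.
Tech Rehearsal starts after Percussion Mixing ends, so Percussion Mixing has no further overlaps.
Dress Run-through starts after Tech Rehearsal ends, so Tech Rehearsal has no further overlaps.
Vocals Overdub starts after Dress Run-through ends, so Dress Run-through has no further overlaps.
Vocals Session starts after Vocals Overdub ends, so Vocals Overdub has no further overlaps.
Brass Block starts after Vocals Session ends, so Vocals Session has no further overlaps.
Woodwind Take starts exactly when Brass Block ends (back-to-back, no overlap), so Brass Block has no further overlaps.
Rhythm Tracking starts after Woodwind Take ends.
Every pair is clear; the schedule has no overlaps.

Yes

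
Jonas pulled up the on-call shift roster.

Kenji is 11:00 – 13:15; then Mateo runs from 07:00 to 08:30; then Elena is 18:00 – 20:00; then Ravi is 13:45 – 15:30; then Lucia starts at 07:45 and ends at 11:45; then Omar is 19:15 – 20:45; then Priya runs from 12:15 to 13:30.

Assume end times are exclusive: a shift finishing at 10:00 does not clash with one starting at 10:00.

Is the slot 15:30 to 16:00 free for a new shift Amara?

Mateo: ends 08:30 at or before Amara starts 15:30 → clear.
Lucia: ends 11:45 at or before Amara starts 15:30 → clear.
Kenji: ends 13:15 at or before Amara starts 15:30 → clear.
Priya: ends 13:30 at or before Amara starts 15:30 → clear.
Ravi: ends 15:30 at or before Amara starts 15:30 → clear.
Elena: starts 18:00 at or after Amara ends 16:00 → clear.
Omar: starts 19:15 at or after Amara ends 16:00 → clear.

Yes — the slot is free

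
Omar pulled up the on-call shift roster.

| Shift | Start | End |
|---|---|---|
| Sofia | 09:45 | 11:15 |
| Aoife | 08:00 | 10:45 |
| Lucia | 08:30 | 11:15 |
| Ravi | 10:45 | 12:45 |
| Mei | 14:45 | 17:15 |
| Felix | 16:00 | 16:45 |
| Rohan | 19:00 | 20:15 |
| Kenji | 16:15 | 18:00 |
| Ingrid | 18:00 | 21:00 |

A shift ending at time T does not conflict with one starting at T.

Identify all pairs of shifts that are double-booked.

Two intervals overlap when each starts before the other ends.
Sorted by start: Aoife, Lucia, Sofia, Ravi, Mei, Felix, Kenji, Ingrid, Rohan.
Lucia starts before Aoife ends → Aoife and Lucia overlap.
Sofia starts before Aoife ends → Aoife and Sofia overlap.
Ravi starts exactly when Aoife ends (back-to-back, no overlap); Aoife is clear from here.
Sofia starts before Lucia ends → Lucia and Sofia overlap.
Ravi starts before Lucia ends → Lucia and Ravi overlap.
Mei starts after Lucia ends; Lucia is clear from here.
Ravi starts before Sofia ends → Sofia and Ravi overlap.
Mei starts after Sofia ends; Sofia is clear from here.
Mei starts after Ravi ends; Ravi is clear from here.
Felix starts before Mei ends → Mei and Felix overlap.
Kenji starts before Mei ends → Mei and Kenji overlap.
Ingrid starts after Mei ends; Mei is clear from here.
Kenji starts before Felix ends → Felix and Kenji overlap.
Ingrid starts after Felix ends; Felix is clear from here.
Ingrid starts exactly when Kenji ends (back-to-back, no overlap); Kenji is clear from here.
Rohan starts before Ingrid ends → Ingrid and Rohan overlap.

Aoife & Lucia, Aoife & Sofia, Felix & Kenji, Felix & Mei, Ingrid & Rohan, Kenji & Mei, Lucia & Ravi, Lucia & Sofia, Ravi & Sofia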